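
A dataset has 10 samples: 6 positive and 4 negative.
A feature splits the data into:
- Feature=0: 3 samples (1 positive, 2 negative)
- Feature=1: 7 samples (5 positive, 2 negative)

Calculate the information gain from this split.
0.0913 bits

Information Gain = H(Y) - H(Y|Feature)

Before split:
P(positive) = 6/10 = 0.6000
H(Y) = 0.9710 bits

After split:
Feature=0: H = 0.9183 bits (weight = 3/10)
Feature=1: H = 0.8631 bits (weight = 7/10)
H(Y|Feature) = (3/10)×0.9183 + (7/10)×0.8631 = 0.8797 bits

Information Gain = 0.9710 - 0.8797 = 0.0913 bits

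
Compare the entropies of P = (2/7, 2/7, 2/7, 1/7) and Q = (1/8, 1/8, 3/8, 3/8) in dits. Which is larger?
P

Computing entropies in dits:
H(P) = 0.5871
H(Q) = 0.5452

Distribution P has higher entropy.

Intuition: The distribution closer to uniform (more spread out) has higher entropy.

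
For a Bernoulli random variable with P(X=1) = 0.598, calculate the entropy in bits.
0.9721 bits

The binary entropy function is:
H(p) = -p log(p) - (1-p) log(1-p)

H(0.598) = -0.598 × log_2(0.598) - 0.402 × log_2(0.402)
H(0.598) = 0.9721 bits

Note: Binary entropy is maximized at p=0.5 (H=1 bit) and minimized at p=0 or p=1 (H=0).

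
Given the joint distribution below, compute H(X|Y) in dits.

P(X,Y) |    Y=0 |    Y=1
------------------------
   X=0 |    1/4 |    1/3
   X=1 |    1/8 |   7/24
0.2912 dits

Using the chain rule: H(X|Y) = H(X,Y) - H(Y)

First, compute H(X,Y) = 0.5785 dits

Marginal P(Y) = (3/8, 5/8)
H(Y) = 0.2873 dits

H(X|Y) = H(X,Y) - H(Y) = 0.5785 - 0.2873 = 0.2912 dits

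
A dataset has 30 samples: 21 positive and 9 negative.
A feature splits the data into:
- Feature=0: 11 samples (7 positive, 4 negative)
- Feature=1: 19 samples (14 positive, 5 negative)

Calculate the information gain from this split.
0.0079 bits

Information Gain = H(Y) - H(Y|Feature)

Before split:
P(positive) = 21/30 = 0.7000
H(Y) = 0.8813 bits

After split:
Feature=0: H = 0.9457 bits (weight = 11/30)
Feature=1: H = 0.8315 bits (weight = 19/30)
H(Y|Feature) = (11/30)×0.9457 + (19/30)×0.8315 = 0.8733 bits

Information Gain = 0.8813 - 0.8733 = 0.0079 bits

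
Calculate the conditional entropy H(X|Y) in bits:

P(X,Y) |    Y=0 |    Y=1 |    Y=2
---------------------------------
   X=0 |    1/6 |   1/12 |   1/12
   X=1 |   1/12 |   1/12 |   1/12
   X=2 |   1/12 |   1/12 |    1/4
1.4675 bits

Using the chain rule: H(X|Y) = H(X,Y) - H(Y)

First, compute H(X,Y) = 3.0221 bits

Marginal P(Y) = (1/3, 1/4, 5/12)
H(Y) = 1.5546 bits

H(X|Y) = H(X,Y) - H(Y) = 3.0221 - 1.5546 = 1.4675 bits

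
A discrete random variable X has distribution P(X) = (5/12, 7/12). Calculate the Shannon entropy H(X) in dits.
0.2950 dits

Shannon entropy is H(X) = -Σ p(x) log p(x).

For P = (5/12, 7/12):
H = -5/12 × log_10(5/12) -7/12 × log_10(7/12)
H = 0.2950 dits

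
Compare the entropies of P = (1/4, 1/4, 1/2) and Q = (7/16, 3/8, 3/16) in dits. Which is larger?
Q

Computing entropies in dits:
H(P) = 0.4515
H(Q) = 0.4531

Distribution Q has higher entropy.

Intuition: The distribution closer to uniform (more spread out) has higher entropy.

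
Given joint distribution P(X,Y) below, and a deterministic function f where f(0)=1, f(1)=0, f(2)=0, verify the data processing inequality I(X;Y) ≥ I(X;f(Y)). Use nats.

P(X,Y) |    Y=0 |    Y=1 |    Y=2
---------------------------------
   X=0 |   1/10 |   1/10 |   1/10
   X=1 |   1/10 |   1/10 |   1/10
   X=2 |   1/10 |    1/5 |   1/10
I(X;Y) = 0.0138, I(X;f(Y)) = 0.0040, inequality holds: 0.0138 ≥ 0.0040

Data Processing Inequality: For any Markov chain X → Y → Z, we have I(X;Y) ≥ I(X;Z).

Here Z = f(Y) is a deterministic function of Y, forming X → Y → Z.

Original I(X;Y) = 0.0138 nats

After applying f:
P(X,Z) where Z=f(Y):
- P(X,Z=0) = P(X,Y=1) + P(X,Y=2)
- P(X,Z=1) = P(X,Y=0)

I(X;Z) = I(X;f(Y)) = 0.0040 nats

Verification: 0.0138 ≥ 0.0040 ✓

Information cannot be created by processing; the function f can only lose information about X.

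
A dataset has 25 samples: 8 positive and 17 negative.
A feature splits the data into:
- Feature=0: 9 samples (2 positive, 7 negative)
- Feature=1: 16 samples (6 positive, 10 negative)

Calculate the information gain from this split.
0.0184 bits

Information Gain = H(Y) - H(Y|Feature)

Before split:
P(positive) = 8/25 = 0.3200
H(Y) = 0.9044 bits

After split:
Feature=0: H = 0.7642 bits (weight = 9/25)
Feature=1: H = 0.9544 bits (weight = 16/25)
H(Y|Feature) = (9/25)×0.7642 + (16/25)×0.9544 = 0.8860 bits

Information Gain = 0.9044 - 0.8860 = 0.0184 bits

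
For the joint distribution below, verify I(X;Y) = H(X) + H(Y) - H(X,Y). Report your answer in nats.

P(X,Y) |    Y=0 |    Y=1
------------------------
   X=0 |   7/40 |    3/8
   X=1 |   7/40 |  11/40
I(X;Y) = 0.0027 nats

Mutual information has multiple equivalent forms:
- I(X;Y) = H(X) - H(X|Y)
- I(X;Y) = H(Y) - H(Y|X)
- I(X;Y) = H(X) + H(Y) - H(X,Y)

Computing all quantities:
H(X) = 0.6881, H(Y) = 0.6474, H(X,Y) = 1.3329
H(X|Y) = 0.6854, H(Y|X) = 0.6447

Verification:
H(X) - H(X|Y) = 0.6881 - 0.6854 = 0.0027
H(Y) - H(Y|X) = 0.6474 - 0.6447 = 0.0027
H(X) + H(Y) - H(X,Y) = 0.6881 + 0.6474 - 1.3329 = 0.0027

All forms give I(X;Y) = 0.0027 nats. ✓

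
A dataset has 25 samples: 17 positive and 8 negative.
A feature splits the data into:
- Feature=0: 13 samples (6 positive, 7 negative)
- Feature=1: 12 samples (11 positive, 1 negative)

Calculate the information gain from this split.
0.1880 bits

Information Gain = H(Y) - H(Y|Feature)

Before split:
P(positive) = 17/25 = 0.6800
H(Y) = 0.9044 bits

After split:
Feature=0: H = 0.9957 bits (weight = 13/25)
Feature=1: H = 0.4138 bits (weight = 12/25)
H(Y|Feature) = (13/25)×0.9957 + (12/25)×0.4138 = 0.7164 bits

Information Gain = 0.9044 - 0.7164 = 0.1880 bits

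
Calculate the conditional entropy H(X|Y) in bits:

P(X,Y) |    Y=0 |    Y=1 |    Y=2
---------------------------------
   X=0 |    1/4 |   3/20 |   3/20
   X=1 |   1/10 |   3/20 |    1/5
0.9469 bits

Using the chain rule: H(X|Y) = H(X,Y) - H(Y)

First, compute H(X,Y) = 2.5282 bits

Marginal P(Y) = (7/20, 3/10, 7/20)
H(Y) = 1.5813 bits

H(X|Y) = H(X,Y) - H(Y) = 2.5282 - 1.5813 = 0.9469 bits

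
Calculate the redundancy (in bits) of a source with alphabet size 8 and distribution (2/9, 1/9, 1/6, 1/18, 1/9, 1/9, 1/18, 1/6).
0.1362 bits

Redundancy measures how far a source is from maximum entropy:
R = H_max - H(X)

Maximum entropy for 8 symbols: H_max = log_2(8) = 3.0000 bits
Actual entropy: H(X) = 2.8638 bits
Redundancy: R = 3.0000 - 2.8638 = 0.1362 bits

This redundancy represents potential for compression: the source could be compressed by 0.1362 bits per symbol.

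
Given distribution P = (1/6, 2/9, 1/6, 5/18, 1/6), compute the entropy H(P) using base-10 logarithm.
0.6888 dits

Shannon entropy is H(X) = -Σ p(x) log p(x).

For P = (1/6, 2/9, 1/6, 5/18, 1/6):
H = -1/6 × log_10(1/6) -2/9 × log_10(2/9) -1/6 × log_10(1/6) -5/18 × log_10(5/18) -1/6 × log_10(1/6)
H = 0.6888 dits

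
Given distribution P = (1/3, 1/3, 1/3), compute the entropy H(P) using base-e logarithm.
1.0986 nats

Shannon entropy is H(X) = -Σ p(x) log p(x).

For P = (1/3, 1/3, 1/3):
H = -1/3 × log_e(1/3) -1/3 × log_e(1/3) -1/3 × log_e(1/3)
H = 1.0986 nats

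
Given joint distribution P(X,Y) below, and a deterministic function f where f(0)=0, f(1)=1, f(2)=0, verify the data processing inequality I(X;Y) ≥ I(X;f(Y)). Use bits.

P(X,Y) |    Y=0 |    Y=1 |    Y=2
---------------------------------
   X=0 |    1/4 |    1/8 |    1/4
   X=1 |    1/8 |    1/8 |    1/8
I(X;Y) = 0.0157, I(X;f(Y)) = 0.0157, inequality holds: 0.0157 ≥ 0.0157

Data Processing Inequality: For any Markov chain X → Y → Z, we have I(X;Y) ≥ I(X;Z).

Here Z = f(Y) is a deterministic function of Y, forming X → Y → Z.

Original I(X;Y) = 0.0157 bits

After applying f:
P(X,Z) where Z=f(Y):
- P(X,Z=0) = P(X,Y=0) + P(X,Y=2)
- P(X,Z=1) = P(X,Y=1)

I(X;Z) = I(X;f(Y)) = 0.0157 bits

Verification: 0.0157 ≥ 0.0157 ✓

Information cannot be created by processing; the function f can only lose information about X.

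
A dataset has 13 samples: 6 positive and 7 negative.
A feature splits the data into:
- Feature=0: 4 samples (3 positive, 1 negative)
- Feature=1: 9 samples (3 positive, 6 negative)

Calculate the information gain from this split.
0.1104 bits

Information Gain = H(Y) - H(Y|Feature)

Before split:
P(positive) = 6/13 = 0.4615
H(Y) = 0.9957 bits

After split:
Feature=0: H = 0.8113 bits (weight = 4/13)
Feature=1: H = 0.9183 bits (weight = 9/13)
H(Y|Feature) = (4/13)×0.8113 + (9/13)×0.9183 = 0.8854 bits

Information Gain = 0.9957 - 0.8854 = 0.1104 bits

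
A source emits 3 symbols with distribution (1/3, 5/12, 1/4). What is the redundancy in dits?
0.0091 dits

Redundancy measures how far a source is from maximum entropy:
R = H_max - H(X)

Maximum entropy for 3 symbols: H_max = log_10(3) = 0.4771 dits
Actual entropy: H(X) = 0.4680 dits
Redundancy: R = 0.4771 - 0.4680 = 0.0091 dits

This redundancy represents potential for compression: the source could be compressed by 0.0091 dits per symbol.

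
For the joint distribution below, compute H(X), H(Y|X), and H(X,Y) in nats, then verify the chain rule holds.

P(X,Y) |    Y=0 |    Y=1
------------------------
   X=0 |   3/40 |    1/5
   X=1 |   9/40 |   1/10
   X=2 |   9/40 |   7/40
H(X,Y) = 1.7227, H(X) = 1.0868, H(Y|X) = 0.6359 (all in nats)

Chain rule: H(X,Y) = H(X) + H(Y|X)

Left side — joint entropy directly:
H(X,Y) = -Σ p(x,y) log p(x,y) = 1.7227 nats

Right side — compute H(Y|X) from the conditional distributions:
P(X) = (11/40, 13/40, 2/5), so H(X) = 1.0868 nats
H(Y|X) = Σ_x P(X=x) · H(Y|X=x):
  P(Y|X=0) = (3/11, 8/11), H(Y|X=0) = 0.5860, weight P(X=0) = 11/40
  P(Y|X=1) = (9/13, 4/13), H(Y|X=1) = 0.6172, weight P(X=1) = 13/40
  P(Y|X=2) = (9/16, 7/16), H(Y|X=2) = 0.6853, weight P(X=2) = 2/5
H(Y|X) = 0.6359 nats

H(X) + H(Y|X) = 1.0868 + 0.6359 = 1.7227 nats

Both sides equal 1.7227 nats. ✓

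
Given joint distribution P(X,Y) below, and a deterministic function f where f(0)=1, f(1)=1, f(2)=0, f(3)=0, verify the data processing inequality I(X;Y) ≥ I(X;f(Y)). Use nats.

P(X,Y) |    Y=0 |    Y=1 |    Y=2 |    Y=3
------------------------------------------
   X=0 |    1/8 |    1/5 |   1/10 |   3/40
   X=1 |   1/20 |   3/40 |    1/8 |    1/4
I(X;Y) = 0.0972, I(X;f(Y)) = 0.0832, inequality holds: 0.0972 ≥ 0.0832

Data Processing Inequality: For any Markov chain X → Y → Z, we have I(X;Y) ≥ I(X;Z).

Here Z = f(Y) is a deterministic function of Y, forming X → Y → Z.

Original I(X;Y) = 0.0972 nats

After applying f:
P(X,Z) where Z=f(Y):
- P(X,Z=0) = P(X,Y=2) + P(X,Y=3)
- P(X,Z=1) = P(X,Y=0) + P(X,Y=1)

I(X;Z) = I(X;f(Y)) = 0.0832 nats

Verification: 0.0972 ≥ 0.0832 ✓

Information cannot be created by processing; the function f can only lose information about X.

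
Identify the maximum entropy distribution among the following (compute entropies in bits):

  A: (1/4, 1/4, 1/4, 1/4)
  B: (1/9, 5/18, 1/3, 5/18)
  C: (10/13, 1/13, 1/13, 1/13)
A

For a discrete distribution over n outcomes, entropy is maximized by the uniform distribution.

Computing entropies:
H(A) = 2.0000 bits
H(B) = 1.9072 bits
H(C) = 1.1451 bits

The uniform distribution (where all probabilities equal 1/4) achieves the maximum entropy of log_2(4) = 2.0000 bits.

Distribution A has the highest entropy.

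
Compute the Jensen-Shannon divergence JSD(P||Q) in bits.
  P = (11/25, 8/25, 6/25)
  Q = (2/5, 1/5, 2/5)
0.0253 bits

Jensen-Shannon divergence is:
JSD(P||Q) = 0.5 × D_KL(P||M) + 0.5 × D_KL(Q||M)
where M = 0.5 × (P + Q) is the mixture distribution.

M = 0.5 × (11/25, 8/25, 6/25) + 0.5 × (2/5, 1/5, 2/5) = (0.42, 0.26, 8/25)

D_KL(P||M) = 0.0258 bits
D_KL(Q||M) = 0.0249 bits

JSD(P||Q) = 0.5 × 0.0258 + 0.5 × 0.0249 = 0.0253 bits

Unlike KL divergence, JSD is symmetric and bounded: 0 ≤ JSD ≤ log(2).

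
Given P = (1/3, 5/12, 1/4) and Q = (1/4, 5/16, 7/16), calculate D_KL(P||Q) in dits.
0.0329 dits

KL divergence: D_KL(P||Q) = Σ p(x) log(p(x)/q(x))

Computing term by term:
  x=0: 1/3 × log_10[(1/3)/(1/4)] = 1/3 × 0.1249 = 0.0416
  x=1: 5/12 × log_10[(5/12)/(5/16)] = 5/12 × 0.1249 = 0.0521
  x=2: 1/4 × log_10[(1/4)/(7/16)] = 1/4 × -0.2430 = -0.0608

D_KL(P||Q) = 0.0329 dits

Note: KL divergence is always non-negative and equals 0 iff P = Q.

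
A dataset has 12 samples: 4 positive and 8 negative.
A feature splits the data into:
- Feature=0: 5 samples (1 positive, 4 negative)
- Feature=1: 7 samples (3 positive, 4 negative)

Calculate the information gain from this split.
0.0428 bits

Information Gain = H(Y) - H(Y|Feature)

Before split:
P(positive) = 4/12 = 0.3333
H(Y) = 0.9183 bits

After split:
Feature=0: H = 0.7219 bits (weight = 5/12)
Feature=1: H = 0.9852 bits (weight = 7/12)
H(Y|Feature) = (5/12)×0.7219 + (7/12)×0.9852 = 0.8755 bits

Information Gain = 0.9183 - 0.8755 = 0.0428 bits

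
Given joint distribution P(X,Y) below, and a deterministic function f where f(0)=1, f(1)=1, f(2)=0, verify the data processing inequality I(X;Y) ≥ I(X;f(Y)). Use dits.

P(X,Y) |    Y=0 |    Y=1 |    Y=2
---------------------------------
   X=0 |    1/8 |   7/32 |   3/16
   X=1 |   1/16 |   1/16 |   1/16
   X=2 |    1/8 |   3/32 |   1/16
I(X;Y) = 0.0088, I(X;f(Y)) = 0.0034, inequality holds: 0.0088 ≥ 0.0034

Data Processing Inequality: For any Markov chain X → Y → Z, we have I(X;Y) ≥ I(X;Z).

Here Z = f(Y) is a deterministic function of Y, forming X → Y → Z.

Original I(X;Y) = 0.0088 dits

After applying f:
P(X,Z) where Z=f(Y):
- P(X,Z=0) = P(X,Y=2)
- P(X,Z=1) = P(X,Y=0) + P(X,Y=1)

I(X;Z) = I(X;f(Y)) = 0.0034 dits

Verification: 0.0088 ≥ 0.0034 ✓

Information cannot be created by processing; the function f can only lose information about X.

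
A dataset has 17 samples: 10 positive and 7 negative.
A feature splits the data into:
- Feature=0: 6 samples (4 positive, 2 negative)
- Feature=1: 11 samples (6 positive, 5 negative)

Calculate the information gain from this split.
0.0101 bits

Information Gain = H(Y) - H(Y|Feature)

Before split:
P(positive) = 10/17 = 0.5882
H(Y) = 0.9774 bits

After split:
Feature=0: H = 0.9183 bits (weight = 6/17)
Feature=1: H = 0.9940 bits (weight = 11/17)
H(Y|Feature) = (6/17)×0.9183 + (11/17)×0.9940 = 0.9673 bits

Information Gain = 0.9774 - 0.9673 = 0.0101 bits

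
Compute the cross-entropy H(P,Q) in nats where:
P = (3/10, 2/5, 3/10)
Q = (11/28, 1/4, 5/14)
1.1437 nats

Cross-entropy: H(P,Q) = -Σ p(x) log q(x)

Alternatively: H(P,Q) = H(P) + D_KL(P||Q)
H(P) = 1.0889 nats
D_KL(P||Q) = 0.0548 nats

H(P,Q) = 1.0889 + 0.0548 = 1.1437 nats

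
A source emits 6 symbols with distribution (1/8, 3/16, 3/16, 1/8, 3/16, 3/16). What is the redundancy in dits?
0.0071 dits

Redundancy measures how far a source is from maximum entropy:
R = H_max - H(X)

Maximum entropy for 6 symbols: H_max = log_10(6) = 0.7782 dits
Actual entropy: H(X) = 0.7710 dits
Redundancy: R = 0.7782 - 0.7710 = 0.0071 dits

This redundancy represents potential for compression: the source could be compressed by 0.0071 dits per symbol.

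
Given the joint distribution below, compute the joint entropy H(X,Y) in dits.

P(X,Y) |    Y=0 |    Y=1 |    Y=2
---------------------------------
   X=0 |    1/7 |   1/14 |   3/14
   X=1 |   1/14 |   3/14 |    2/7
0.7266 dits

Joint entropy is H(X,Y) = -Σ_{x,y} p(x,y) log p(x,y).

Summing over all non-zero entries:
H(X,Y) = -[1/7·log_10(1/7) + 1/14·log_10(1/14) + 3/14·log_10(3/14) + 1/14·log_10(1/14) + 3/14·log_10(3/14) + 2/7·log_10(2/7)]
H(X,Y) = 0.7266 dits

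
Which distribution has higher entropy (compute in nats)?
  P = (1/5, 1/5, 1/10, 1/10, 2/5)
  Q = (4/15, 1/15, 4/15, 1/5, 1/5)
Q

Computing entropies in nats:
H(P) = 1.4708
H(Q) = 1.5292

Distribution Q has higher entropy.

Intuition: The distribution closer to uniform (more spread out) has higher entropy.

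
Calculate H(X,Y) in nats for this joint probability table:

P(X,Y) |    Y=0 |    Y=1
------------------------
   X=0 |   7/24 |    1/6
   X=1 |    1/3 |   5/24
1.3510 nats

Joint entropy is H(X,Y) = -Σ_{x,y} p(x,y) log p(x,y).

Summing over all non-zero entries:
H(X,Y) = -[7/24·log_e(7/24) + 1/6·log_e(1/6) + 1/3·log_e(1/3) + 5/24·log_e(5/24)]
H(X,Y) = 1.3510 nats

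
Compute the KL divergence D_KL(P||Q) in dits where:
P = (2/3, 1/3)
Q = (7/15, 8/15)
0.0352 dits

KL divergence: D_KL(P||Q) = Σ p(x) log(p(x)/q(x))

Computing term by term:
  x=0: 2/3 × log_10[(2/3)/(7/15)] = 2/3 × 0.1549 = 0.1033
  x=1: 1/3 × log_10[(1/3)/(8/15)] = 1/3 × -0.2041 = -0.0680

D_KL(P||Q) = 0.0352 dits

Note: KL divergence is always non-negative and equals 0 iff P = Q.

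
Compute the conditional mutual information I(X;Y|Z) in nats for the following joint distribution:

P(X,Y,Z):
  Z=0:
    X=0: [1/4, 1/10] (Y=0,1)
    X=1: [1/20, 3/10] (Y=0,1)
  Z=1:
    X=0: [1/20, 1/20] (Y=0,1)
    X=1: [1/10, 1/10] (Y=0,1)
0.1251 nats

Conditional mutual information: I(X;Y|Z) = H(X|Z) + H(Y|Z) - H(X,Y|Z)

H(Z) = 0.6109
H(X,Z) = 1.2870 → H(X|Z) = 0.6762
H(Y,Z) = 1.2968 → H(Y|Z) = 0.6860
H(X,Y,Z) = 1.8479 → H(X,Y|Z) = 1.2370

I(X;Y|Z) = 0.6762 + 0.6860 - 1.2370 = 0.1251 nats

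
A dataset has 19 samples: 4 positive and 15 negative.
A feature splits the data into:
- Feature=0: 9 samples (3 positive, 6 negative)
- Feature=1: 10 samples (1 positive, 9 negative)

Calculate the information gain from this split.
0.0607 bits

Information Gain = H(Y) - H(Y|Feature)

Before split:
P(positive) = 4/19 = 0.2105
H(Y) = 0.7425 bits

After split:
Feature=0: H = 0.9183 bits (weight = 9/19)
Feature=1: H = 0.4690 bits (weight = 10/19)
H(Y|Feature) = (9/19)×0.9183 + (10/19)×0.4690 = 0.6818 bits

Information Gain = 0.7425 - 0.6818 = 0.0607 bits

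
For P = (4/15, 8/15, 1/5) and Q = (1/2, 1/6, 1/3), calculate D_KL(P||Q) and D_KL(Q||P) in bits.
D_KL(P||Q) = 0.5057, D_KL(Q||P) = 0.4194

KL divergence is not symmetric: D_KL(P||Q) ≠ D_KL(Q||P) in general.

D_KL(P||Q) = 0.5057 bits
D_KL(Q||P) = 0.4194 bits

No, they are not equal!

This asymmetry is why KL divergence is not a true distance metric.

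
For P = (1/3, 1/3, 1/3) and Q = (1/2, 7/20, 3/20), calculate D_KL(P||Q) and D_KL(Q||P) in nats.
D_KL(P||Q) = 0.1148, D_KL(Q||P) = 0.1000

KL divergence is not symmetric: D_KL(P||Q) ≠ D_KL(Q||P) in general.

D_KL(P||Q) = 0.1148 nats
D_KL(Q||P) = 0.1000 nats

No, they are not equal!

This asymmetry is why KL divergence is not a true distance metric.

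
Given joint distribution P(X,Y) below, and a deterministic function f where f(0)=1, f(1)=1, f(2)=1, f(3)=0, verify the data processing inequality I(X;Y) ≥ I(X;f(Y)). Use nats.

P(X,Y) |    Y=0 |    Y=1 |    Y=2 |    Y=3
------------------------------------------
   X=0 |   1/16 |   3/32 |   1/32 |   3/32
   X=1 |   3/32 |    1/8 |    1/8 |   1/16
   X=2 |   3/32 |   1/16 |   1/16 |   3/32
I(X;Y) = 0.0377, I(X;f(Y)) = 0.0180, inequality holds: 0.0377 ≥ 0.0180

Data Processing Inequality: For any Markov chain X → Y → Z, we have I(X;Y) ≥ I(X;Z).

Here Z = f(Y) is a deterministic function of Y, forming X → Y → Z.

Original I(X;Y) = 0.0377 nats

After applying f:
P(X,Z) where Z=f(Y):
- P(X,Z=0) = P(X,Y=3)
- P(X,Z=1) = P(X,Y=0) + P(X,Y=1) + P(X,Y=2)

I(X;Z) = I(X;f(Y)) = 0.0180 nats

Verification: 0.0377 ≥ 0.0180 ✓

Information cannot be created by processing; the function f can only lose information about X.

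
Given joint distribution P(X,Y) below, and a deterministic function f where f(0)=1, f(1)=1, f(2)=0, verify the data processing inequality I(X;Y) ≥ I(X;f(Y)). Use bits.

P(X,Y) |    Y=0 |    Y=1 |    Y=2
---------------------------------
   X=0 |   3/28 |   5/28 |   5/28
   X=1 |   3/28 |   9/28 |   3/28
I(X;Y) = 0.0392, I(X;f(Y)) = 0.0301, inequality holds: 0.0392 ≥ 0.0301

Data Processing Inequality: For any Markov chain X → Y → Z, we have I(X;Y) ≥ I(X;Z).

Here Z = f(Y) is a deterministic function of Y, forming X → Y → Z.

Original I(X;Y) = 0.0392 bits

After applying f:
P(X,Z) where Z=f(Y):
- P(X,Z=0) = P(X,Y=2)
- P(X,Z=1) = P(X,Y=0) + P(X,Y=1)

I(X;Z) = I(X;f(Y)) = 0.0301 bits

Verification: 0.0392 ≥ 0.0301 ✓

Information cannot be created by processing; the function f can only lose information about X.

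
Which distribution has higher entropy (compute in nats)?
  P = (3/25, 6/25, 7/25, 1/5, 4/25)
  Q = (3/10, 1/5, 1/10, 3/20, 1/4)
P

Computing entropies in nats:
H(P) = 1.5685
H(Q) = 1.5445

Distribution P has higher entropy.

Intuition: The distribution closer to uniform (more spread out) has higher entropy.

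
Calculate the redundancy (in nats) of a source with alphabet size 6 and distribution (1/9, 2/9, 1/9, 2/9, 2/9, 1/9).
0.0566 nats

Redundancy measures how far a source is from maximum entropy:
R = H_max - H(X)

Maximum entropy for 6 symbols: H_max = log_e(6) = 1.7918 nats
Actual entropy: H(X) = 1.7351 nats
Redundancy: R = 1.7918 - 1.7351 = 0.0566 nats

This redundancy represents potential for compression: the source could be compressed by 0.0566 nats per symbol.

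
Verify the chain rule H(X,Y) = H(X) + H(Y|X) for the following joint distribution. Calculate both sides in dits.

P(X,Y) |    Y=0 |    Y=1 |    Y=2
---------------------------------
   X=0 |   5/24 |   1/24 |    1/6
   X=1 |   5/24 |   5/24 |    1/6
H(X,Y) = 0.7427, H(X) = 0.2950, H(Y|X) = 0.4477 (all in dits)

Chain rule: H(X,Y) = H(X) + H(Y|X)

Left side — joint entropy directly:
H(X,Y) = -Σ p(x,y) log p(x,y) = 0.7427 dits

Right side — compute H(Y|X) from the conditional distributions:
P(X) = (5/12, 7/12), so H(X) = 0.2950 dits
H(Y|X) = Σ_x P(X=x) · H(Y|X=x):
  P(Y|X=0) = (1/2, 1/10, 2/5), H(Y|X=0) = 0.4097, weight P(X=0) = 5/12
  P(Y|X=1) = (5/14, 5/14, 2/7), H(Y|X=1) = 0.4748, weight P(X=1) = 7/12
H(Y|X) = 0.4477 dits

H(X) + H(Y|X) = 0.2950 + 0.4477 = 0.7427 dits

Both sides equal 0.7427 dits. ✓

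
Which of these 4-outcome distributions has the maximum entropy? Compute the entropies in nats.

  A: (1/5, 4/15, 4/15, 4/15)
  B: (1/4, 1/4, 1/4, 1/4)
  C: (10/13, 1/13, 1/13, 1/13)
B

For a discrete distribution over n outcomes, entropy is maximized by the uniform distribution.

Computing entropies:
H(A) = 1.3793 nats
H(B) = 1.3863 nats
H(C) = 0.7937 nats

The uniform distribution (where all probabilities equal 1/4) achieves the maximum entropy of log_e(4) = 1.3863 nats.

Distribution B has the highest entropy.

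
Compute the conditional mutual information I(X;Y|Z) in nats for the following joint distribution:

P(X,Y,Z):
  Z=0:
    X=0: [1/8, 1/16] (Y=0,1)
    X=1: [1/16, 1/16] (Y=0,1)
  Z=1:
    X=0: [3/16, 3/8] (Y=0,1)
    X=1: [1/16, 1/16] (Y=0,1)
0.0103 nats

Conditional mutual information: I(X;Y|Z) = H(X|Z) + H(Y|Z) - H(X,Y|Z)

H(Z) = 0.6211
H(X,Z) = 1.1574 → H(X|Z) = 0.5363
H(Y,Z) = 1.2820 → H(Y|Z) = 0.6610
H(X,Y,Z) = 1.8080 → H(X,Y|Z) = 1.1870

I(X;Y|Z) = 0.5363 + 0.6610 - 1.1870 = 0.0103 nats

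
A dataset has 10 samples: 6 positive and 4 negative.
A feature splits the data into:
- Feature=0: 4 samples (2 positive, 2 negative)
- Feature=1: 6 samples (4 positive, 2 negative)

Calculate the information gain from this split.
0.0200 bits

Information Gain = H(Y) - H(Y|Feature)

Before split:
P(positive) = 6/10 = 0.6000
H(Y) = 0.9710 bits

After split:
Feature=0: H = 1.0000 bits (weight = 4/10)
Feature=1: H = 0.9183 bits (weight = 6/10)
H(Y|Feature) = (4/10)×1.0000 + (6/10)×0.9183 = 0.9510 bits

Information Gain = 0.9710 - 0.9510 = 0.0200 bits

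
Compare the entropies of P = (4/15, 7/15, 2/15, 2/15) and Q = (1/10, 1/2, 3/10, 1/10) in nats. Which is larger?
P

Computing entropies in nats:
H(P) = 1.2454
H(Q) = 1.1683

Distribution P has higher entropy.

Intuition: The distribution closer to uniform (more spread out) has higher entropy.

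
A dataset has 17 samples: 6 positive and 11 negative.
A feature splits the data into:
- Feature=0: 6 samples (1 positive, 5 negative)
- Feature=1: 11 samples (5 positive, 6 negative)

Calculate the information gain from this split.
0.0641 bits

Information Gain = H(Y) - H(Y|Feature)

Before split:
P(positive) = 6/17 = 0.3529
H(Y) = 0.9367 bits

After split:
Feature=0: H = 0.6500 bits (weight = 6/17)
Feature=1: H = 0.9940 bits (weight = 11/17)
H(Y|Feature) = (6/17)×0.6500 + (11/17)×0.9940 = 0.8726 bits

Information Gain = 0.9367 - 0.8726 = 0.0641 bits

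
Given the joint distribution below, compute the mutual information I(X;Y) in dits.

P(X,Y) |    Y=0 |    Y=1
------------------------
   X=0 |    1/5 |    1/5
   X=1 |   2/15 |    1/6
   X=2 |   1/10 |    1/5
0.0043 dits

Mutual information: I(X;Y) = H(X) + H(Y) - H(X,Y)

Marginals:
P(X) = (2/5, 3/10, 3/10), H(X) = 0.4729 dits
P(Y) = (13/30, 17/30), H(Y) = 0.2972 dits

Joint entropy: H(X,Y) = 0.7657 dits

I(X;Y) = 0.4729 + 0.2972 - 0.7657 = 0.0043 dits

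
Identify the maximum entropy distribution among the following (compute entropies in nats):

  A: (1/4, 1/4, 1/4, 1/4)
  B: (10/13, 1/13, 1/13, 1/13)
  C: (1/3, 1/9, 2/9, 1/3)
A

For a discrete distribution over n outcomes, entropy is maximized by the uniform distribution.

Computing entropies:
H(A) = 1.3863 nats
H(B) = 0.7937 nats
H(C) = 1.3108 nats

The uniform distribution (where all probabilities equal 1/4) achieves the maximum entropy of log_e(4) = 1.3863 nats.

Distribution A has the highest entropy.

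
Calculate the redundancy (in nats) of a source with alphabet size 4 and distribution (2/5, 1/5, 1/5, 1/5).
0.0541 nats

Redundancy measures how far a source is from maximum entropy:
R = H_max - H(X)

Maximum entropy for 4 symbols: H_max = log_e(4) = 1.3863 nats
Actual entropy: H(X) = 1.3322 nats
Redundancy: R = 1.3863 - 1.3322 = 0.0541 nats

This redundancy represents potential for compression: the source could be compressed by 0.0541 nats per symbol.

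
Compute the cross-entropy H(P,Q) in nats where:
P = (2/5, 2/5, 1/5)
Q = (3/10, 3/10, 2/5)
1.1464 nats

Cross-entropy: H(P,Q) = -Σ p(x) log q(x)

Alternatively: H(P,Q) = H(P) + D_KL(P||Q)
H(P) = 1.0549 nats
D_KL(P||Q) = 0.0915 nats

H(P,Q) = 1.0549 + 0.0915 = 1.1464 nats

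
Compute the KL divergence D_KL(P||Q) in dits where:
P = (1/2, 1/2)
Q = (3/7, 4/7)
0.0045 dits

KL divergence: D_KL(P||Q) = Σ p(x) log(p(x)/q(x))

Computing term by term:
  x=0: 1/2 × log_10[(1/2)/(3/7)] = 1/2 × 0.0669 = 0.0335
  x=1: 1/2 × log_10[(1/2)/(4/7)] = 1/2 × -0.0580 = -0.0290

D_KL(P||Q) = 0.0045 dits

Note: KL divergence is always non-negative and equals 0 iff P = Q.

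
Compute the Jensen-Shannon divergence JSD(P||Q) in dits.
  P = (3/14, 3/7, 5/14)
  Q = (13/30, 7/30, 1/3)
0.0146 dits

Jensen-Shannon divergence is:
JSD(P||Q) = 0.5 × D_KL(P||M) + 0.5 × D_KL(Q||M)
where M = 0.5 × (P + Q) is the mixture distribution.

M = 0.5 × (3/14, 3/7, 5/14) + 0.5 × (13/30, 7/30, 1/3) = (0.32381, 0.330952, 0.345238)

D_KL(P||M) = 0.0149 dits
D_KL(Q||M) = 0.0143 dits

JSD(P||Q) = 0.5 × 0.0149 + 0.5 × 0.0143 = 0.0146 dits

Unlike KL divergence, JSD is symmetric and bounded: 0 ≤ JSD ≤ log(2).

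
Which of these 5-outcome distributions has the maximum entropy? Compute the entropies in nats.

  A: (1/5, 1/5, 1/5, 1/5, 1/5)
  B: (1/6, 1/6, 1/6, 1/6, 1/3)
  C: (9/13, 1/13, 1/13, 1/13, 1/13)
A

For a discrete distribution over n outcomes, entropy is maximized by the uniform distribution.

Computing entropies:
H(A) = 1.6094 nats
H(B) = 1.5607 nats
H(C) = 1.0438 nats

The uniform distribution (where all probabilities equal 1/5) achieves the maximum entropy of log_e(5) = 1.6094 nats.

Distribution A has the highest entropy.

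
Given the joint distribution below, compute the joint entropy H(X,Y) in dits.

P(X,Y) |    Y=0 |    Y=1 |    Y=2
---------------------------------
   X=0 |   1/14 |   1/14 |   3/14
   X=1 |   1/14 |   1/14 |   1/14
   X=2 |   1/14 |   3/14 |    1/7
0.8986 dits

Joint entropy is H(X,Y) = -Σ_{x,y} p(x,y) log p(x,y).

Summing over all non-zero entries:
H(X,Y) = -[1/14·log_10(1/14) + 1/14·log_10(1/14) + 3/14·log_10(3/14) + 1/14·log_10(1/14) + 1/14·log_10(1/14) + 1/14·log_10(1/14) + 1/14·log_10(1/14) + 3/14·log_10(3/14) + 1/7·log_10(1/7)]
H(X,Y) = 0.8986 dits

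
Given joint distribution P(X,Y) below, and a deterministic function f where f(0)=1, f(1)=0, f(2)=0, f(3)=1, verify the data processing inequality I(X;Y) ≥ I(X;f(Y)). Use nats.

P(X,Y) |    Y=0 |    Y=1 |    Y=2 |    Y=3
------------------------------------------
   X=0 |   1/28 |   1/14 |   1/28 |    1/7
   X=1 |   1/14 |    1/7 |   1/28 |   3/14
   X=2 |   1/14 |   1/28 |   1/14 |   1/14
I(X;Y) = 0.0514, I(X;f(Y)) = 0.0009, inequality holds: 0.0514 ≥ 0.0009

Data Processing Inequality: For any Markov chain X → Y → Z, we have I(X;Y) ≥ I(X;Z).

Here Z = f(Y) is a deterministic function of Y, forming X → Y → Z.

Original I(X;Y) = 0.0514 nats

After applying f:
P(X,Z) where Z=f(Y):
- P(X,Z=0) = P(X,Y=1) + P(X,Y=2)
- P(X,Z=1) = P(X,Y=0) + P(X,Y=3)

I(X;Z) = I(X;f(Y)) = 0.0009 nats

Verification: 0.0514 ≥ 0.0009 ✓

Information cannot be created by processing; the function f can only lose information about X.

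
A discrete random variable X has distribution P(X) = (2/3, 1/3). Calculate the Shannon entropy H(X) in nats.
0.6365 nats

Shannon entropy is H(X) = -Σ p(x) log p(x).

For P = (2/3, 1/3):
H = -2/3 × log_e(2/3) -1/3 × log_e(1/3)
H = 0.6365 nats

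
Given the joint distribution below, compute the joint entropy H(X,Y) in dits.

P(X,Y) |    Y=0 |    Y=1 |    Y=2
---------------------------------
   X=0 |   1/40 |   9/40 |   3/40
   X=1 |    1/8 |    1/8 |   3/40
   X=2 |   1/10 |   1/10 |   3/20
0.9039 dits

Joint entropy is H(X,Y) = -Σ_{x,y} p(x,y) log p(x,y).

Summing over all non-zero entries:
H(X,Y) = -[1/40·log_10(1/40) + 9/40·log_10(9/40) + 3/40·log_10(3/40) + 1/8·log_10(1/8) + 1/8·log_10(1/8) + 3/40·log_10(3/40) + 1/10·log_10(1/10) + 1/10·log_10(1/10) + 3/20·log_10(3/20)]
H(X,Y) = 0.9039 dits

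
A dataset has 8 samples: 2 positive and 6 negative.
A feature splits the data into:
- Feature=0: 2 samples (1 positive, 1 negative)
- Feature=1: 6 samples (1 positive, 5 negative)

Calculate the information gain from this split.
0.0738 bits

Information Gain = H(Y) - H(Y|Feature)

Before split:
P(positive) = 2/8 = 0.2500
H(Y) = 0.8113 bits

After split:
Feature=0: H = 1.0000 bits (weight = 2/8)
Feature=1: H = 0.6500 bits (weight = 6/8)
H(Y|Feature) = (2/8)×1.0000 + (6/8)×0.6500 = 0.7375 bits

Information Gain = 0.8113 - 0.7375 = 0.0738 bits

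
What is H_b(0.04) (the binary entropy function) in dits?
0.0729 dits

The binary entropy function is:
H(p) = -p log(p) - (1-p) log(1-p)

H(0.04) = -0.04 × log_10(0.04) - 0.96 × log_10(0.96)
H(0.04) = 0.0729 dits

Note: Binary entropy is maximized at p=0.5 (H=1 bit) and minimized at p=0 or p=1 (H=0).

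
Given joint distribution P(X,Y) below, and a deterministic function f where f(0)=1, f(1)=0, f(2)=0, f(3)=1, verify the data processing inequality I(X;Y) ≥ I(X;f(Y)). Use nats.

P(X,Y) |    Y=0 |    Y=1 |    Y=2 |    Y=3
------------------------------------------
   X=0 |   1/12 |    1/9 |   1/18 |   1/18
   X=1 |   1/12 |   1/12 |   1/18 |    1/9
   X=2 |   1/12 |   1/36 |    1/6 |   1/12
I(X;Y) = 0.0759, I(X;f(Y)) = 0.0070, inequality holds: 0.0759 ≥ 0.0070

Data Processing Inequality: For any Markov chain X → Y → Z, we have I(X;Y) ≥ I(X;Z).

Here Z = f(Y) is a deterministic function of Y, forming X → Y → Z.

Original I(X;Y) = 0.0759 nats

After applying f:
P(X,Z) where Z=f(Y):
- P(X,Z=0) = P(X,Y=1) + P(X,Y=2)
- P(X,Z=1) = P(X,Y=0) + P(X,Y=3)

I(X;Z) = I(X;f(Y)) = 0.0070 nats

Verification: 0.0759 ≥ 0.0070 ✓

Information cannot be created by processing; the function f can only lose information about X.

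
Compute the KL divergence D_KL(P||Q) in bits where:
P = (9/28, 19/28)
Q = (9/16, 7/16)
0.1702 bits

KL divergence: D_KL(P||Q) = Σ p(x) log(p(x)/q(x))

Computing term by term:
  x=0: 9/28 × log_2[(9/28)/(9/16)] = 9/28 × -0.8074 = -0.2595
  x=1: 19/28 × log_2[(19/28)/(7/16)] = 19/28 × 0.6332 = 0.4297

D_KL(P||Q) = 0.1702 bits

Note: KL divergence is always non-negative and equals 0 iff P = Q.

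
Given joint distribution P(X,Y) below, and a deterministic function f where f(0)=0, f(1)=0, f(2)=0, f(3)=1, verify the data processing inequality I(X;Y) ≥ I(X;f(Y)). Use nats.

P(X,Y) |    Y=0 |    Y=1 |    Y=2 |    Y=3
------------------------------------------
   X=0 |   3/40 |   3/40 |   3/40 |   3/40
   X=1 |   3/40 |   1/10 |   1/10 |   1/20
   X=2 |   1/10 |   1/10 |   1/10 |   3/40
I(X;Y) = 0.0061, I(X;f(Y)) = 0.0045, inequality holds: 0.0061 ≥ 0.0045

Data Processing Inequality: For any Markov chain X → Y → Z, we have I(X;Y) ≥ I(X;Z).

Here Z = f(Y) is a deterministic function of Y, forming X → Y → Z.

Original I(X;Y) = 0.0061 nats

After applying f:
P(X,Z) where Z=f(Y):
- P(X,Z=0) = P(X,Y=0) + P(X,Y=1) + P(X,Y=2)
- P(X,Z=1) = P(X,Y=3)

I(X;Z) = I(X;f(Y)) = 0.0045 nats

Verification: 0.0061 ≥ 0.0045 ✓

Information cannot be created by processing; the function f can only lose information about X.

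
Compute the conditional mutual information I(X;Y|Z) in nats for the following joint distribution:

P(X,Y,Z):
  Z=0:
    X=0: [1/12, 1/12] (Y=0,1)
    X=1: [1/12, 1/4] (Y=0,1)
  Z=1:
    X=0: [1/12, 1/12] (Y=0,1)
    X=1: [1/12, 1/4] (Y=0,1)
0.0306 nats

Conditional mutual information: I(X;Y|Z) = H(X|Z) + H(Y|Z) - H(X,Y|Z)

H(Z) = 0.6931
H(X,Z) = 1.3297 → H(X|Z) = 0.6365
H(Y,Z) = 1.3297 → H(Y|Z) = 0.6365
H(X,Y,Z) = 1.9356 → H(X,Y|Z) = 1.2425

I(X;Y|Z) = 0.6365 + 0.6365 - 1.2425 = 0.0306 nats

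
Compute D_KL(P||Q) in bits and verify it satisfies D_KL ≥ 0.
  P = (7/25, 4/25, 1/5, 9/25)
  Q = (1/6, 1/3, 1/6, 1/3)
0.1327 bits

KL divergence satisfies the Gibbs inequality: D_KL(P||Q) ≥ 0 for all distributions P, Q.

D_KL(P||Q) = Σ p(x) log(p(x)/q(x))
Term by term:
  x=0: 7/25 × log_2[(7/25)/(1/6)] = 0.2096
  x=1: 4/25 × log_2[(4/25)/(1/3)] = -0.1694
  x=2: 1/5 × log_2[(1/5)/(1/6)] = 0.0526
  x=3: 9/25 × log_2[(9/25)/(1/3)] = 0.0400
D_KL(P||Q) = 0.1327 bits

D_KL(P||Q) = 0.1327 ≥ 0 ✓

This non-negativity is a fundamental property: relative entropy cannot be negative because it measures how different Q is from P.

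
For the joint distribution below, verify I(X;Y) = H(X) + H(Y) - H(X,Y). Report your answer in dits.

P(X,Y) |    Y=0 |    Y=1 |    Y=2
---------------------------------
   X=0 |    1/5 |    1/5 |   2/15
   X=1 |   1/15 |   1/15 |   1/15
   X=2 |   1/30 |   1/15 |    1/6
I(X;Y) = 0.0253 dits

Mutual information has multiple equivalent forms:
- I(X;Y) = H(X) - H(X|Y)
- I(X;Y) = H(Y) - H(Y|X)
- I(X;Y) = H(X) + H(Y) - H(X,Y)

Computing all quantities:
H(X) = 0.4385, H(Y) = 0.4757, H(X,Y) = 0.8888
H(X|Y) = 0.4131, H(Y|X) = 0.4503

Verification:
H(X) - H(X|Y) = 0.4385 - 0.4131 = 0.0253
H(Y) - H(Y|X) = 0.4757 - 0.4503 = 0.0253
H(X) + H(Y) - H(X,Y) = 0.4385 + 0.4757 - 0.8888 = 0.0253

All forms give I(X;Y) = 0.0253 dits. ✓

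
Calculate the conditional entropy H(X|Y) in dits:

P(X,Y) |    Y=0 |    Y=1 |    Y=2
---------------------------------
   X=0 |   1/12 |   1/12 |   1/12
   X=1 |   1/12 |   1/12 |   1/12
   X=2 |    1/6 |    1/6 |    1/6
0.4515 dits

Using the chain rule: H(X|Y) = H(X,Y) - H(Y)

First, compute H(X,Y) = 0.9287 dits

Marginal P(Y) = (1/3, 1/3, 1/3)
H(Y) = 0.4771 dits

H(X|Y) = H(X,Y) - H(Y) = 0.9287 - 0.4771 = 0.4515 dits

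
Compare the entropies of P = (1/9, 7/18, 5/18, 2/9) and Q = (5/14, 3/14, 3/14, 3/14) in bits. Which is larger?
Q

Computing entropies in bits:
H(P) = 1.8776
H(Q) = 1.9592

Distribution Q has higher entropy.

Intuition: The distribution closer to uniform (more spread out) has higher entropy.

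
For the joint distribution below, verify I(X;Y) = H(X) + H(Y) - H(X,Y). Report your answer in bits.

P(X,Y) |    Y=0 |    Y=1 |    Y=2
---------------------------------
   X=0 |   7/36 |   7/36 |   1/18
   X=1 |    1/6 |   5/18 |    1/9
I(X;Y) = 0.0169 bits

Mutual information has multiple equivalent forms:
- I(X;Y) = H(X) - H(X|Y)
- I(X;Y) = H(Y) - H(Y|X)
- I(X;Y) = H(X) + H(Y) - H(X,Y)

Computing all quantities:
H(X) = 0.9911, H(Y) = 1.4726, H(X,Y) = 2.4468
H(X|Y) = 0.9742, H(Y|X) = 1.4557

Verification:
H(X) - H(X|Y) = 0.9911 - 0.9742 = 0.0169
H(Y) - H(Y|X) = 1.4726 - 1.4557 = 0.0169
H(X) + H(Y) - H(X,Y) = 0.9911 + 1.4726 - 2.4468 = 0.0169

All forms give I(X;Y) = 0.0169 bits. ✓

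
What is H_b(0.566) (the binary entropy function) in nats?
0.6844 nats

The binary entropy function is:
H(p) = -p log(p) - (1-p) log(1-p)

H(0.566) = -0.566 × log_e(0.566) - 0.434 × log_e(0.434)
H(0.566) = 0.6844 nats

Note: Binary entropy is maximized at p=0.5 (H=1 bit) and minimized at p=0 or p=1 (H=0).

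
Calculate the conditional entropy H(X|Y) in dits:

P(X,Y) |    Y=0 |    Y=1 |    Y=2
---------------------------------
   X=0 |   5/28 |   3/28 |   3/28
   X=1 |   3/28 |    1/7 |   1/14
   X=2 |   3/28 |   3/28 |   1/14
0.4681 dits

Using the chain rule: H(X|Y) = H(X,Y) - H(Y)

First, compute H(X,Y) = 0.9377 dits

Marginal P(Y) = (11/28, 5/14, 1/4)
H(Y) = 0.4696 dits

H(X|Y) = H(X,Y) - H(Y) = 0.9377 - 0.4696 = 0.4681 dits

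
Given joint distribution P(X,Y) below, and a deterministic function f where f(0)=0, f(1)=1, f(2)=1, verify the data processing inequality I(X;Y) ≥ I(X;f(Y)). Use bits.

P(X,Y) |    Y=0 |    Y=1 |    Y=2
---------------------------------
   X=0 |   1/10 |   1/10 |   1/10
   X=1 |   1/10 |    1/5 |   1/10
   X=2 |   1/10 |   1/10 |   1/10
I(X;Y) = 0.0200, I(X;f(Y)) = 0.0058, inequality holds: 0.0200 ≥ 0.0058

Data Processing Inequality: For any Markov chain X → Y → Z, we have I(X;Y) ≥ I(X;Z).

Here Z = f(Y) is a deterministic function of Y, forming X → Y → Z.

Original I(X;Y) = 0.0200 bits

After applying f:
P(X,Z) where Z=f(Y):
- P(X,Z=0) = P(X,Y=0)
- P(X,Z=1) = P(X,Y=1) + P(X,Y=2)

I(X;Z) = I(X;f(Y)) = 0.0058 bits

Verification: 0.0200 ≥ 0.0058 ✓

Information cannot be created by processing; the function f can only lose information about X.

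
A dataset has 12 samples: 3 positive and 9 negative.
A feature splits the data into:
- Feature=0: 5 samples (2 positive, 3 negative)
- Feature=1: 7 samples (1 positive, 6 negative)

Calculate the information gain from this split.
0.0616 bits

Information Gain = H(Y) - H(Y|Feature)

Before split:
P(positive) = 3/12 = 0.2500
H(Y) = 0.8113 bits

After split:
Feature=0: H = 0.9710 bits (weight = 5/12)
Feature=1: H = 0.5917 bits (weight = 7/12)
H(Y|Feature) = (5/12)×0.9710 + (7/12)×0.5917 = 0.7497 bits

Information Gain = 0.8113 - 0.7497 = 0.0616 bits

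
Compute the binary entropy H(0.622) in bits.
0.9566 bits

The binary entropy function is:
H(p) = -p log(p) - (1-p) log(1-p)

H(0.622) = -0.622 × log_2(0.622) - 0.378 × log_2(0.378)
H(0.622) = 0.9566 bits

Note: Binary entropy is maximized at p=0.5 (H=1 bit) and minimized at p=0 or p=1 (H=0).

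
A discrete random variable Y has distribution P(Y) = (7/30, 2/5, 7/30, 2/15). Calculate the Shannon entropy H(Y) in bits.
1.8961 bits

Shannon entropy is H(X) = -Σ p(x) log p(x).

For P = (7/30, 2/5, 7/30, 2/15):
H = -7/30 × log_2(7/30) -2/5 × log_2(2/5) -7/30 × log_2(7/30) -2/15 × log_2(2/15)
H = 1.8961 bits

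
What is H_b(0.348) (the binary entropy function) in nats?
0.6462 nats

The binary entropy function is:
H(p) = -p log(p) - (1-p) log(1-p)

H(0.348) = -0.348 × log_e(0.348) - 0.652 × log_e(0.652)
H(0.348) = 0.6462 nats

Note: Binary entropy is maximized at p=0.5 (H=1 bit) and minimized at p=0 or p=1 (H=0).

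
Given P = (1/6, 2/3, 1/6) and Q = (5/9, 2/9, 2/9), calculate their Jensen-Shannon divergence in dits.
0.0501 dits

Jensen-Shannon divergence is:
JSD(P||Q) = 0.5 × D_KL(P||M) + 0.5 × D_KL(Q||M)
where M = 0.5 × (P + Q) is the mixture distribution.

M = 0.5 × (1/6, 2/3, 1/6) + 0.5 × (5/9, 2/9, 2/9) = (13/36, 4/9, 7/36)

D_KL(P||M) = 0.0503 dits
D_KL(Q||M) = 0.0499 dits

JSD(P||Q) = 0.5 × 0.0503 + 0.5 × 0.0499 = 0.0501 dits

Unlike KL divergence, JSD is symmetric and bounded: 0 ≤ JSD ≤ log(2).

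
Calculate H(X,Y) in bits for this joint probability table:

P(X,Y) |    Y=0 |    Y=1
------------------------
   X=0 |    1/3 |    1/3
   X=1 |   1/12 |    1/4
1.8554 bits

Joint entropy is H(X,Y) = -Σ_{x,y} p(x,y) log p(x,y).

Summing over all non-zero entries:
H(X,Y) = -[1/3·log_2(1/3) + 1/3·log_2(1/3) + 1/12·log_2(1/12) + 1/4·log_2(1/4)]
H(X,Y) = 1.8554 bits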